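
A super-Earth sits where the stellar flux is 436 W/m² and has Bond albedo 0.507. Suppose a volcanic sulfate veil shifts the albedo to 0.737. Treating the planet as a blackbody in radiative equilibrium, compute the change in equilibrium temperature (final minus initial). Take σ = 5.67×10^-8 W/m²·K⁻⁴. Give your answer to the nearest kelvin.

-26 K

With α = 0.507, T₁ = 175.5 K.
After:  T₂ = [436.0·0.263/(4σ)]^(1/4) = 150.0 K.
Change: 150.0 − 175.5 = -25.51 K.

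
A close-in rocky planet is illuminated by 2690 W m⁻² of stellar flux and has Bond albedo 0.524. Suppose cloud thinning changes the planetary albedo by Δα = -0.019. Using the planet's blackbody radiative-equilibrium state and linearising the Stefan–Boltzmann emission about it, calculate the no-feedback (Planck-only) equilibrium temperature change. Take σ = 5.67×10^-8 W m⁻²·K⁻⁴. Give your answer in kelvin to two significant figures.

The baseline emission temperature is T_e = 274.1 K.
TOA radiative forcing: ΔF = −S·Δα/4 = −2690·(-0.019)/4 = 12.78 W m⁻².
Planck response: λ_P = 4σT_e³ = 4·5.67×10⁻⁸·(274.1)³ = 4.671 W m⁻²/K.
So ΔT₀ = 12.78/4.671 = 2.74 K.

2.7 kelvin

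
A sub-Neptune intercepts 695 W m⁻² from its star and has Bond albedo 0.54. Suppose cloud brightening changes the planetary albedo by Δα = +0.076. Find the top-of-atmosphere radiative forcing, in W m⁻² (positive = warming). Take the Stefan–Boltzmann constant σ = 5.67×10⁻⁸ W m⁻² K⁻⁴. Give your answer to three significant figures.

-13.2 W m⁻²

The change in absorbed flux is Δ[S(1−α)/4] = −SΔα/4 = -13.21 W m⁻².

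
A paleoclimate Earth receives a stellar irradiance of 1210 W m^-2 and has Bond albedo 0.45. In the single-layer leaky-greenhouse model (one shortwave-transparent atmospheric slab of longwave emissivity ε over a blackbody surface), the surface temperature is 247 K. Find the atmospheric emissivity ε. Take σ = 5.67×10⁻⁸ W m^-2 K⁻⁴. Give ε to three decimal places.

First, T_e = [1210·(1−0.45)/(4σ)]^(1/4) = 232.7 K.
T_s⁴ = T_e⁴·2/(2−ε) → ε = 2 − 2(T_e/T_s)⁴ = 2 − 2·(232.7/247)⁴ = 0.4233.

0.423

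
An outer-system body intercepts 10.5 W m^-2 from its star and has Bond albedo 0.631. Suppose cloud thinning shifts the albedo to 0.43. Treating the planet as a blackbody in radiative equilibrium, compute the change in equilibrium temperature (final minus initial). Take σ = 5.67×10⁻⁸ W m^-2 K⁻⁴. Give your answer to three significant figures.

Before: T₁ = [10.50·0.369/(4σ)]^(1/4) = 64.29 K.
After:  T₂ = [10.50·0.57/(4σ)]^(1/4) = 71.67 K.
ΔT = T₂ − T₁ = 7.383 K.

7.38 K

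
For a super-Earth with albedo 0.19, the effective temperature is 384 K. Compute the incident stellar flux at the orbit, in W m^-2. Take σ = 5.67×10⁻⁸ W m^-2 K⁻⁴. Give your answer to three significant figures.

From S(1−α)/4 = σT⁴: S = 4σT⁴/(1−α).
The emitted flux is σT⁴ = 1233 W m^-2.
S = 4·1233/0.81 = 6088 W m^-2.

6090 W m^-2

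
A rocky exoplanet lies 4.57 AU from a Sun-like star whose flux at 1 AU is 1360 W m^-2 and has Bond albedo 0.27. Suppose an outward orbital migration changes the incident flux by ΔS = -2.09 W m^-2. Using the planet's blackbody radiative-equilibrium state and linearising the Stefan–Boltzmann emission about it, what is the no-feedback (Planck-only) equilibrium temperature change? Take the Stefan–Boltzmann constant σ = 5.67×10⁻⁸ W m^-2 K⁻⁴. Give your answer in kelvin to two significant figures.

Flux at the orbit: S = 1360/(4.57)² = 65.12 W m^-2.
The baseline emission temperature is T_e = 120.3 K.
Only a fraction (1−α) is absorbed and it's spread over 4πR², so ΔF = (1−α)ΔS/4 = -0.3814 W m^-2.
Planck response: λ_P = 4σT_e³ = 4·5.67×10⁻⁸·(120.3)³ = 0.3951 W m^-2/K.
ΔT₀ = ΔF/λ_P = -0.3814/0.3951 = -0.965 K.

-0.97 K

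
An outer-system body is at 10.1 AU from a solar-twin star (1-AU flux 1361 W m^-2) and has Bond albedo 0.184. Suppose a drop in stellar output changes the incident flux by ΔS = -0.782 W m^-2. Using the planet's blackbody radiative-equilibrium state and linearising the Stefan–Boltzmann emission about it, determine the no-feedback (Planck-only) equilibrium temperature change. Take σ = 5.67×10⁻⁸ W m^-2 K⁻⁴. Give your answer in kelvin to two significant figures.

-1.2 K

Flux at the orbit: S = 1361/(10.1)² = 13.34 W m^-2.
The baseline emission temperature is T_e = 83.24 K.
TOA radiative forcing: ΔF = (1−α)ΔS/4 = 0.816·(-0.782)/4 = -0.1595 W m^-2.
Linearising σT⁴ gives d(σT⁴)/dT = 4σT_e³ = 0.1308 W m^-2 per K.
Hence the no-feedback warming is ΔF/(4σT_e³) = -1.22 K.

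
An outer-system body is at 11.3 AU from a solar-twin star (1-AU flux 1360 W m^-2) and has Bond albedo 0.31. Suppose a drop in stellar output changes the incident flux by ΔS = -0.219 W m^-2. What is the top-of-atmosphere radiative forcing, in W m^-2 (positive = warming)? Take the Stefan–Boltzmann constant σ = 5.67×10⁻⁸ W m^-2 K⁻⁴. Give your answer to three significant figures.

-0.0378 W m^-2

Flux at the orbit: S = 1360/(11.3)² = 10.65 W m^-2.
ΔF = Δ[S(1−α)]/4 = (1−0.31)·-0.219/4 = -0.03778 W m^-2.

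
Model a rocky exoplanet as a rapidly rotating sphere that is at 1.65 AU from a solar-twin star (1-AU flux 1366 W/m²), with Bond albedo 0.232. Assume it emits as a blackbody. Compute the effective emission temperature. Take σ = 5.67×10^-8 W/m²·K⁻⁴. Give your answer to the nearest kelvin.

Irradiance scales as 1/d², so S = 1366 W/m² × (1/1.65)² = 501.7 W/m².
Averaging over the sphere, the absorbed flux is S(1−α)/4 = 96.33 W/m².
Set σT⁴ = 96.33 → T = (96.33/σ)^(1/4) = 203.0 K.

203 K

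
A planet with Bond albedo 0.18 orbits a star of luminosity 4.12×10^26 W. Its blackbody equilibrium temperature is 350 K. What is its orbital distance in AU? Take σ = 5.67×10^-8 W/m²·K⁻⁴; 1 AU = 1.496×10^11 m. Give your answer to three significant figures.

0.594 AU

The flux needed for this T is 4σT⁴/(1−0.18) = 4151 W/m².
Then d = [L/(4πS)]^(1/2) = 8.888×10^10 m, i.e. 0.5941 AU.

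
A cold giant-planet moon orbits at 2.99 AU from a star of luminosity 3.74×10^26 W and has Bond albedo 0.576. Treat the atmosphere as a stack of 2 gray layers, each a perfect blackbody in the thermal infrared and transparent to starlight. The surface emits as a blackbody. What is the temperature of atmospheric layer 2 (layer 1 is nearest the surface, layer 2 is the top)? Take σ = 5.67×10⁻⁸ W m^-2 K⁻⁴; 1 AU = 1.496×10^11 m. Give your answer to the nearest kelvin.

129 K

d = 2.99 × 1.496×10^11 m = 4.473×10^11 m.
Flux at the orbit: S = L/(4πd²) = 3.74×10^26/(4π·(4.47×10^11)²) = 148.7 W m^-2.
OLR = S(1−α)/4 = 15.77 W m^-2; the top layer radiates at T_e = 129.1 K.
The net upward flux σT_e⁴ is constant between every pair of levels, so T_k⁴ = (N+1−k)T_e⁴.
With k = 2: T_2 = (2+1−2)^¼·129.1 K = 129.1 K.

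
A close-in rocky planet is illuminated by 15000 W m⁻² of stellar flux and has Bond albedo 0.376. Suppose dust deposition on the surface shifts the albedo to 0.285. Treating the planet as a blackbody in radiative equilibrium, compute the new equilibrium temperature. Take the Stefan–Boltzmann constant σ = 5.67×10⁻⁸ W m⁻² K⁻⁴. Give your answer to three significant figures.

New equilibrium: T₂ = [(1−0.285)·15000/(4σ)]^(1/4) = 466.3 K.

466 K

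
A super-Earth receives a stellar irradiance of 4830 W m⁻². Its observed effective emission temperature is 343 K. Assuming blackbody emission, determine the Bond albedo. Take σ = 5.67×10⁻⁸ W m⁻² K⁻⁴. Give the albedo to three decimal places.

0.350

Energy balance: S(1−α)/4 = σT⁴, so 1−α = 4σT⁴/S.
4σT⁴ = 4·5.67×10⁻⁸·(343)⁴ = 3139 W m⁻².
Hence α = 1 − 3139/4830 = 0.3501.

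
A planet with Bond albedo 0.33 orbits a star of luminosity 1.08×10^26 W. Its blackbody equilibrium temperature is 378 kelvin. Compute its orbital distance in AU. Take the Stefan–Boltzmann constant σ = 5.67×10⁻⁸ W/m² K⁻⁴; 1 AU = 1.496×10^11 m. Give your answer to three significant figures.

0.236 AU

The flux needed for this T is 4σT⁴/(1−0.33) = 6911 W/m².
Then d = [L/(4πS)]^(1/2) = 3.526×10^10 m, i.e. 0.2357 AU.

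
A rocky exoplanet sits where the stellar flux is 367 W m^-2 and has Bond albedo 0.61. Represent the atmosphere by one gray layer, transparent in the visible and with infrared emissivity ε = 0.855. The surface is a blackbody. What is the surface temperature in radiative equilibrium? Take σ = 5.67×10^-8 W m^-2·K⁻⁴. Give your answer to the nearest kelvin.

At the top of the atmosphere, σT_e⁴ = S(1−α)/4 = 35.78 W m^-2, giving T_e = 158.5 K.
Surface balance with a leaky layer gives σT_s⁴ = σT_e⁴·2/(2−ε), so T_s = T_e·[2/(2−0.855)]^(1/4) = 182.2 K.

182 K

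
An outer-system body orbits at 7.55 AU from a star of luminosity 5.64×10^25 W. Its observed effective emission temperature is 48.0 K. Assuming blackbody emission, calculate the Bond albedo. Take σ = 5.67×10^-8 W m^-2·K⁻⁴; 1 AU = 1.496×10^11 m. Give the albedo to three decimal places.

0.658

Orbital distance: d = 7.55 AU = 1.129×10^12 m.
S = L/(4πd²) = 3.518 W m^-2.
From σT⁴ = S(1−α)/4 we invert for α: 1−α = 4σT⁴/S.
σT⁴ = 0.3010 W m^-2, so 4σT⁴ = 1.204 W m^-2.
Hence α = 1 − 1.204/3.518 = 0.6578.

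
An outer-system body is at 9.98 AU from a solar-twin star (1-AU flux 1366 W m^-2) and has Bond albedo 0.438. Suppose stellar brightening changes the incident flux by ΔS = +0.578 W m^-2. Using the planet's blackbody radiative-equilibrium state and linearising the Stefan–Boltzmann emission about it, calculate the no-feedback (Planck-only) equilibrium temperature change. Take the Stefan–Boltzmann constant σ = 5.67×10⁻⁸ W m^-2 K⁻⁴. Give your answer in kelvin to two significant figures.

0.80 kelvin

Flux at the orbit: S = 1366/(9.98)² = 13.71 W m^-2.
The baseline emission temperature is T_e = 76.35 K.
TOA radiative forcing: ΔF = (1−α)ΔS/4 = 0.562·(+0.578)/4 = 0.08121 W m^-2.
The Planck feedback parameter is 4σT_e³ = 0.1009 W m^-2/K.
ΔT₀ = ΔF/λ_P = 0.08121/0.1009 = 0.804 K.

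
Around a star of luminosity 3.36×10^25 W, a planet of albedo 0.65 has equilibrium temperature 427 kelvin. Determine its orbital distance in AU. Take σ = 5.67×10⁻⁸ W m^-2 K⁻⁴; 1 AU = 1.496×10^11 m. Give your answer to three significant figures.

The flux needed for this T is 4σT⁴/(1−0.65) = 21540 W m^-2.
S = L/(4πd²) → d = √(L/4πS) = √(3.36×10^25/(4π·21540)) = 1.114×10^10 m = 0.07447 AU.

0.0745 AU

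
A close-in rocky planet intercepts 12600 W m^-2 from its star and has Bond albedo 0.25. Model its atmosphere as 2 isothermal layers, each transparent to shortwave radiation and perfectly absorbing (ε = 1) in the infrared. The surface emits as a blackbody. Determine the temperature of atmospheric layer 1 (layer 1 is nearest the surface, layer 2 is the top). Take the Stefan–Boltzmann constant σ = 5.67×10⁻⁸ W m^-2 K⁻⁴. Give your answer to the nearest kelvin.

The effective emission temperature is T_e = [S(1−α)/(4σ)]^¼ = 451.8 K.
The net upward flux σT_e⁴ is constant between every pair of levels, so T_k⁴ = (N+1−k)T_e⁴.
With k = 1: T_1 = (2+1−1)^¼·451.8 K = 537.3 K.

537 kelvin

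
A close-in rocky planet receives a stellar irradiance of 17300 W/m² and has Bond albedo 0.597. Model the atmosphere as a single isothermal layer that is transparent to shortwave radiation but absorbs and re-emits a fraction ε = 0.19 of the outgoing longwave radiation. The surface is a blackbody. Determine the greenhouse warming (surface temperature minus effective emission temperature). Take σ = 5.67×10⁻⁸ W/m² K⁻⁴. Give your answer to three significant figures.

10.6 K

At the top of the atmosphere, σT_e⁴ = S(1−α)/4 = 1743 W/m², giving T_e = 418.7 K.
The surface balance (absorbed SW + ε·downward IR = σT_s⁴) with T_a⁴ = T_s⁴/2 reduces to T_s = T_e·[2/(2−ε)]^¼ = 429.3 K.
T_s − T_e = 429.3 − 418.7 = 10.58 K.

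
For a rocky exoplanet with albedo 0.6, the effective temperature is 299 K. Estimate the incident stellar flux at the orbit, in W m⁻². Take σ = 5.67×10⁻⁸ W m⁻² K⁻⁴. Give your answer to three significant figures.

4530 W m⁻²

Invert the energy balance for S: S = 4σT⁴/(1−α).
The emitted flux is σT⁴ = 453.2 W m⁻².
So S = 4×453.2/(1−0.6) = 4532 W m⁻².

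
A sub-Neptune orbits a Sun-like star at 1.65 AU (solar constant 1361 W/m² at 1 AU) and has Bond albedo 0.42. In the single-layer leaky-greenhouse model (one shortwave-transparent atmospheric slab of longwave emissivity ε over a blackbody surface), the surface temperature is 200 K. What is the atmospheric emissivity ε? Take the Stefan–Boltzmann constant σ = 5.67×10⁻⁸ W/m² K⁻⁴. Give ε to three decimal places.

By the inverse-square law, S = 1361/1.65² = 499.9 W/m².
First, T_e = [499.9·(1−0.42)/(4σ)]^(1/4) = 189.1 K.
Inverting T_s⁴ = 2T_e⁴/(2−ε): (T_e/T_s)⁴ = 0.7990, so ε = 2(1 − 0.7990) = 0.4020.

0.402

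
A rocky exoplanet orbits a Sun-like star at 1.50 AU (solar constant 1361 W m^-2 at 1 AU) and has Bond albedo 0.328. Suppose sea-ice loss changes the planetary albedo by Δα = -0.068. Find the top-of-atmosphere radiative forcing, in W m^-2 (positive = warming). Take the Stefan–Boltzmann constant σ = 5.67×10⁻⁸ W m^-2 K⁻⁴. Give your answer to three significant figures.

10.3 W m^-2

By the inverse-square law, S = 1361/1.50² = 604.9 W m^-2.
The change in absorbed flux is Δ[S(1−α)/4] = −SΔα/4 = 10.28 W m^-2.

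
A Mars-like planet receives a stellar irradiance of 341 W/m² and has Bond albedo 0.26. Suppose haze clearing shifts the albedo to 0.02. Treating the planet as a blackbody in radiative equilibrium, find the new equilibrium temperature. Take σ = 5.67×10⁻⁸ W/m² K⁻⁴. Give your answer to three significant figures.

196 K

T₂ = [S(1−α₂)/(4σ)]^(1/4) = [341.0·0.98/(4σ)]^(1/4) = 195.9 K.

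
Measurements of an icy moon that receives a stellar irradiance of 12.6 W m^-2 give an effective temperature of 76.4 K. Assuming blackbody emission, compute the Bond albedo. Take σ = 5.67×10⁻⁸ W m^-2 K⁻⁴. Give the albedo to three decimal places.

Rearranging the radiative balance, α = 1 − 4σT⁴/S.
σT⁴ = 1.932 W m^-2, so 4σT⁴ = 7.727 W m^-2.
1−α = 7.727/12.60 = 0.6133, so α = 0.3867.

0.387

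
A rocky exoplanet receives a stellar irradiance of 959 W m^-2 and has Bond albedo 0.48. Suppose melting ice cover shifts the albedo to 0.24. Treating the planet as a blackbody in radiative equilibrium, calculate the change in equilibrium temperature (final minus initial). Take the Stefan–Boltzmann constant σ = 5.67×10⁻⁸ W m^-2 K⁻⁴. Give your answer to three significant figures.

21.6 kelvin

With α = 0.48, T₁ = 216.5 K.
Final:   T₂ = [S(1−0.24)/(4σ)]^(1/4) = 238.1 K.
Change: 238.1 − 216.5 = 21.55 K.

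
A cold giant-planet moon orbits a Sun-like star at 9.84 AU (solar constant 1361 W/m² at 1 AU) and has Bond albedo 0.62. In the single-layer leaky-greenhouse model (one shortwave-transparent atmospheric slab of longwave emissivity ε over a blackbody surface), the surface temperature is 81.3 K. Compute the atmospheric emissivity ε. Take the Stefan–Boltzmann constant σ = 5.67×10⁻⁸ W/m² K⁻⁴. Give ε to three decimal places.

Flux at the orbit: S = 1361/(9.84)² = 14.06 W/m².
Effective temperature: T_e = [S(1−α)/(4σ)]^(1/4) = 69.66 K.
Since (2−ε)/2 = (T_e/T_s)⁴ = 0.5391, ε = 0.9219.

0.922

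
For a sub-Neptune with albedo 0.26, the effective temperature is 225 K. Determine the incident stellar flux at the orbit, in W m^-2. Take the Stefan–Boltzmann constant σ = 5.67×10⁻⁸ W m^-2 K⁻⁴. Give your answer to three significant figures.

From S(1−α)/4 = σT⁴: S = 4σT⁴/(1−α).
The emitted flux is σT⁴ = 145.3 W m^-2.
So S = 4×145.3/(1−0.26) = 785.5 W m^-2.

785 W m^-2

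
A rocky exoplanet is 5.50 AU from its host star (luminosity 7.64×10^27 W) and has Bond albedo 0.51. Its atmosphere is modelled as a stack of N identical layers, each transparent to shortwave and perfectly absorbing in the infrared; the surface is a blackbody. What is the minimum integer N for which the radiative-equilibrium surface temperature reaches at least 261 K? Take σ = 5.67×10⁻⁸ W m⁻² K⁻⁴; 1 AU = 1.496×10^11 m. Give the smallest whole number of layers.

d = 5.50 × 1.496×10^11 m = 8.228×10^11 m.
Flux at the orbit: S = L/(4πd²) = 7.64×10^27/(4π·(8.23×10^11)²) = 898.0 W m⁻².
Top-of-atmosphere balance: σT_e⁴ = S(1−α)/4 = 110.0 W m⁻² → T_e = 209.9 K.
T_s = (N+1)^(1/4)·T_e ≥ 261 K requires N+1 ≥ (T_s/T_e)⁴ = (261/209.9)⁴ = 2.392.
So N ≥ 1.392; the smallest integer is N = 2.

2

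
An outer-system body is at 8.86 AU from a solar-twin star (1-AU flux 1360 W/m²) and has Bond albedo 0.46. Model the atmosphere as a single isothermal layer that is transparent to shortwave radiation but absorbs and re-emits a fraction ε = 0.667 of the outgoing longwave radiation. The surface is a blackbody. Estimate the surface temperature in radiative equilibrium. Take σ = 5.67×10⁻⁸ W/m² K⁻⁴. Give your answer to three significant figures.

Irradiance scales as 1/d², so S = 1360 W/m² × (1/8.86)² = 17.32 W/m².
Effective emission temperature (TOA balance): σT_e⁴ = S(1−α)/4 = 2.339 W/m² → T_e = 80.14 K.
For a single slab of emissivity ε, T_s⁴ = 2T_e⁴/(2−ε); thus T_s = 80.14·(1.5)^(1/4) = 88.70 K.

88.7 K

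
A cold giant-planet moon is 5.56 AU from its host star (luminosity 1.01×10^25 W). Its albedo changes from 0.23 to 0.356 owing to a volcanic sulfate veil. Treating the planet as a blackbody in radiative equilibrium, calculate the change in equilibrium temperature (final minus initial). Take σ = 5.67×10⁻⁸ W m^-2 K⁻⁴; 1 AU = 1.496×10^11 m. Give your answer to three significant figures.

-1.95 kelvin

d = 5.56 × 1.496×10^11 m = 8.318×10^11 m.
S = L/(4πd²) = 1.162 W m^-2.
Before: T₁ = [1.162·0.77/(4σ)]^(1/4) = 44.56 K.
With α = 0.356, T₂ = 42.62 K.
Change: 42.62 − 44.56 = -1.947 K.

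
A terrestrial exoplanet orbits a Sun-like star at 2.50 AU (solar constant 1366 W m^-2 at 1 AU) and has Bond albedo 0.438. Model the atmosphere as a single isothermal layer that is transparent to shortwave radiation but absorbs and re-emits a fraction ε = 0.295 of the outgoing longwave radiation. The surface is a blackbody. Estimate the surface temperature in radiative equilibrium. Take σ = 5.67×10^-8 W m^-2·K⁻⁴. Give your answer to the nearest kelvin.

159 K

Irradiance scales as 1/d², so S = 1366 W m^-2 × (1/2.50)² = 218.6 W m^-2.
The planet radiates to space at T_e = [S(1−α)/(4σ)]^(1/4) = 152.6 K.
For a single slab of emissivity ε, T_s⁴ = 2T_e⁴/(2−ε); thus T_s = 152.6·(1.173)^(1/4) = 158.8 K.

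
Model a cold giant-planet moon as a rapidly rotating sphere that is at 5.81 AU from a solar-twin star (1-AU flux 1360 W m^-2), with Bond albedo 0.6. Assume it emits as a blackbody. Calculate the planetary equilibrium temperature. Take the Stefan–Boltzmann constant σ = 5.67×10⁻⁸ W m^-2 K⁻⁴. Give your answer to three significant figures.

91.8 kelvin

Irradiance scales as 1/d², so S = 1360 W m^-2 × (1/5.81)² = 40.29 W m^-2.
Absorbed flux (global mean): S(1−α)/4 = 40.29·0.4/4 = 4.029 W m^-2.
In equilibrium σT⁴ equals this, so T = 91.81 K.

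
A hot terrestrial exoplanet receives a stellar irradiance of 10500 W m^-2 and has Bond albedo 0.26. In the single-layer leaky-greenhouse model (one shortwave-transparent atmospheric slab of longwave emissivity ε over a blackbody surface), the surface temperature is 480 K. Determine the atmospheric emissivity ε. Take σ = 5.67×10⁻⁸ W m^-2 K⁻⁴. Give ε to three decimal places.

0.709

First, T_e = [10500·(1−0.26)/(4σ)]^(1/4) = 430.2 K.
Since (2−ε)/2 = (T_e/T_s)⁴ = 0.6454, ε = 0.7092.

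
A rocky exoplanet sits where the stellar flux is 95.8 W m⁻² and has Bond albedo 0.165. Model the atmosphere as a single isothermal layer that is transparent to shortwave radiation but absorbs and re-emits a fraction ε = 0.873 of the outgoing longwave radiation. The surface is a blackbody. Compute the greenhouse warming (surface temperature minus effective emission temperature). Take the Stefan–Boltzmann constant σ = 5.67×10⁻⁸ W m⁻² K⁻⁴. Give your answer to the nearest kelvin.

21 kelvin

The planet radiates to space at T_e = [S(1−α)/(4σ)]^(1/4) = 137.0 K.
The surface balance (absorbed SW + ε·downward IR = σT_s⁴) with T_a⁴ = T_s⁴/2 reduces to T_s = T_e·[2/(2−ε)]^¼ = 158.2 K.
T_s − T_e = 158.2 − 137.0 = 21.13 K.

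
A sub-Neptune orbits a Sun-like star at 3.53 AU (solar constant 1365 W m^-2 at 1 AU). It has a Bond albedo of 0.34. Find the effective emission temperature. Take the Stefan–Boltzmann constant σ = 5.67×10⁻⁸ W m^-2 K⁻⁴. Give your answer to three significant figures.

134 K

Flux at the orbit: S = 1365/(3.53)² = 109.5 W m^-2.
Absorbed flux (global mean): S(1−α)/4 = 109.5·0.66/4 = 18.07 W m^-2.
In equilibrium σT⁴ equals this, so T = 133.6 K.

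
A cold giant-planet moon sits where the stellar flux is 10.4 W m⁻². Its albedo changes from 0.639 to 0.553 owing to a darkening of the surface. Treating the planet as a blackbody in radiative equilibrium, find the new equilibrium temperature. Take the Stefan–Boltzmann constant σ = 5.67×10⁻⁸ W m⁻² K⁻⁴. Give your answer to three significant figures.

67.3 kelvin

With the new albedo, S(1−α₂)/4 = 1.162 W m⁻², so T₂ = 67.29 K.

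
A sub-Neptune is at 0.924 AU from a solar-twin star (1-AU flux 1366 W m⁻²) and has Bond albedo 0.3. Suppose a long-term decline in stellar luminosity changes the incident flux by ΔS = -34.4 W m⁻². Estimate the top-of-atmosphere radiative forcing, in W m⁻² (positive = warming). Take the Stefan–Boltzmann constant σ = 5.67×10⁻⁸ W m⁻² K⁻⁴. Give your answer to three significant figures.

Irradiance scales as 1/d², so S = 1366 W m⁻² × (1/0.924)² = 1600 W m⁻².
ΔF = Δ[S(1−α)]/4 = (1−0.3)·-34.4/4 = -6.020 W m⁻².

-6.02 W m⁻²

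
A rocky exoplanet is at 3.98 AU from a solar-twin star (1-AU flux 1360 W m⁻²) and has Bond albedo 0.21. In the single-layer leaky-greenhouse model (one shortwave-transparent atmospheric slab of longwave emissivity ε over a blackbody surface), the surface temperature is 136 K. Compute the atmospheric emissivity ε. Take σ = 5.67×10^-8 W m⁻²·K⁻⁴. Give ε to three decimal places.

0.252

By the inverse-square law, S = 1360/3.98² = 85.86 W m⁻².
Effective temperature: T_e = [S(1−α)/(4σ)]^(1/4) = 131.5 K.
Since (2−ε)/2 = (T_e/T_s)⁴ = 0.8742, ε = 0.2516.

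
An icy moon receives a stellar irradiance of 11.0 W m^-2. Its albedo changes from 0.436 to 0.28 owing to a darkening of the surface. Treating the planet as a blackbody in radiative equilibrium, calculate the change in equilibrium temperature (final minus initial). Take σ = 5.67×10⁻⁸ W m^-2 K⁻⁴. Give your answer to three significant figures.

Before: T₁ = [11.00·0.564/(4σ)]^(1/4) = 72.32 K.
After:  T₂ = [11.00·0.72/(4σ)]^(1/4) = 76.87 K.
ΔT = T₂ − T₁ = 4.553 K.

4.55 K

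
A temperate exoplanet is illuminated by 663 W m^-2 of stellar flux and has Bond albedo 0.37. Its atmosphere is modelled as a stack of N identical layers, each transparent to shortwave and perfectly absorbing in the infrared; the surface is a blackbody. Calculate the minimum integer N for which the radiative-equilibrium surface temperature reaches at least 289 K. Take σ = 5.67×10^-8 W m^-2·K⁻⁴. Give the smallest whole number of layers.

3

Top-of-atmosphere balance: σT_e⁴ = S(1−α)/4 = 104.4 W m^-2 → T_e = 207.2 K.
Since T_s⁴ = (N+1)T_e⁴, we need N ≥ (T_s/T_e)⁴ − 1 = 2.788.
The minimum whole number is N = 3.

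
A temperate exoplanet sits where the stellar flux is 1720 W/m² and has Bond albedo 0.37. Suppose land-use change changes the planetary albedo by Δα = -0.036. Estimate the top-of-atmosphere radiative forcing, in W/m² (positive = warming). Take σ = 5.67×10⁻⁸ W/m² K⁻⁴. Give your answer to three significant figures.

15.5 W/m²

ΔF = −(S/4)Δα = −(1720/4)×(-0.036) = 15.48 W/m².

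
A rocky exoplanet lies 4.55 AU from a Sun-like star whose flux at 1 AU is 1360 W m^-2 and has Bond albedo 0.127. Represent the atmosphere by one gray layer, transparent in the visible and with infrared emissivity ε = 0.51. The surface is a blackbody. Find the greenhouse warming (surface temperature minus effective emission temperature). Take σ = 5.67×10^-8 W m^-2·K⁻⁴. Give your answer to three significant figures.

By the inverse-square law, S = 1360/4.55² = 65.69 W m^-2.
Effective emission temperature (TOA balance): σT_e⁴ = S(1−α)/4 = 14.34 W m^-2 → T_e = 126.1 K.
Surface balance with a leaky layer gives σT_s⁴ = σT_e⁴·2/(2−ε), so T_s = T_e·[2/(2−0.51)]^(1/4) = 135.7 K.
The atmosphere warms the surface by 9.630 K.

9.63 kelvin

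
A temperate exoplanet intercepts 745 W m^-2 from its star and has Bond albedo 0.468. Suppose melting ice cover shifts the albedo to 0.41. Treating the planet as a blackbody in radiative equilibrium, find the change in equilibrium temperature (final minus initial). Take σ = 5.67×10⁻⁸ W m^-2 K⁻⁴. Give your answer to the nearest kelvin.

5 kelvin

Initial: T₁ = [S(1−0.468)/(4σ)]^(1/4) = 204.5 K.
Final:   T₂ = [S(1−0.41)/(4σ)]^(1/4) = 209.8 K.
Change: 209.8 − 204.5 = 5.358 K.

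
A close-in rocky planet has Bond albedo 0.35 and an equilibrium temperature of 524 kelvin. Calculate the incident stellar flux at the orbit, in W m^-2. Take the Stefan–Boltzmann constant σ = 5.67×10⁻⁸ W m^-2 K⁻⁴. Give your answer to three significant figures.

Invert the energy balance for S: S = 4σT⁴/(1−α).
The emitted flux is σT⁴ = 4275 W m^-2.
So S = 4×4275/(1−0.35) = 26310 W m^-2.

26300 W m^-2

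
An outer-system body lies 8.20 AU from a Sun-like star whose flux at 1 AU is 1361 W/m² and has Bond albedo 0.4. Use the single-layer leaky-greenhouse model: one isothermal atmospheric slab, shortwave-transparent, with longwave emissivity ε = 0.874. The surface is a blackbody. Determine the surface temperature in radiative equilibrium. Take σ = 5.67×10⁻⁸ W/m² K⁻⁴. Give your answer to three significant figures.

Flux at the orbit: S = 1361/(8.20)² = 20.24 W/m².
Effective emission temperature (TOA balance): σT_e⁴ = S(1−α)/4 = 3.036 W/m² → T_e = 85.54 K.
The surface balance (absorbed SW + ε·downward IR = σT_s⁴) with T_a⁴ = T_s⁴/2 reduces to T_s = T_e·[2/(2−ε)]^¼ = 98.75 K.

98.8 K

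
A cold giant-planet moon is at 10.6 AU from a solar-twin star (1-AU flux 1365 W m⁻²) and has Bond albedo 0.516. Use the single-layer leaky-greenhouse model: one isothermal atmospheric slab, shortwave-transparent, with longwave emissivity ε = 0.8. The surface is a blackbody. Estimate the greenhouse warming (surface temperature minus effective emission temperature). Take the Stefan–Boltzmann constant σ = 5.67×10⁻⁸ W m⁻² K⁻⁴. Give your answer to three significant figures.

Flux at the orbit: S = 1365/(10.6)² = 12.15 W m⁻².
Effective emission temperature (TOA balance): σT_e⁴ = S(1−α)/4 = 1.470 W m⁻² → T_e = 71.36 K.
For a single slab of emissivity ε, T_s⁴ = 2T_e⁴/(2−ε); thus T_s = 71.36·(1.667)^(1/4) = 81.08 K.
The atmosphere warms the surface by 9.720 K.

9.72 K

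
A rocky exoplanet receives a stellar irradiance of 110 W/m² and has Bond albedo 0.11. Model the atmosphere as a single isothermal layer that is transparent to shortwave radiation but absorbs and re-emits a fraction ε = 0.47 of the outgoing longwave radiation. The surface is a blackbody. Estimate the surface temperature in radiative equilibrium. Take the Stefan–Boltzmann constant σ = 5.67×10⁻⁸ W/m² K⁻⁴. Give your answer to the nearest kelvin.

The planet radiates to space at T_e = [S(1−α)/(4σ)]^(1/4) = 144.1 K.
The surface balance (absorbed SW + ε·downward IR = σT_s⁴) with T_a⁴ = T_s⁴/2 reduces to T_s = T_e·[2/(2−ε)]^¼ = 154.1 K.

154 kelvin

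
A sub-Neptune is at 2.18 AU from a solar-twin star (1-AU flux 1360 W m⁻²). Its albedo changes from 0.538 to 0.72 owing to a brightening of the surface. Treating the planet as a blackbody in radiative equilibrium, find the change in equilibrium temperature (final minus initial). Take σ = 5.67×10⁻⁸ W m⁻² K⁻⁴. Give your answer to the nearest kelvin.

Irradiance scales as 1/d², so S = 1360 W m⁻² × (1/2.18)² = 286.2 W m⁻².
Initial: T₁ = [S(1−0.538)/(4σ)]^(1/4) = 155.4 K.
With α = 0.72, T₂ = 137.1 K.
ΔT = T₂ − T₁ = -18.28 K.

-18 kelvin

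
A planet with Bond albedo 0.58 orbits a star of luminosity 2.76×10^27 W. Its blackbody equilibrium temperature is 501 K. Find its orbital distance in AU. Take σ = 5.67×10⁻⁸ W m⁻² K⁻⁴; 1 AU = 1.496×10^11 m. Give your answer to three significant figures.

Energy balance gives S = 4σT⁴/(1−α) = 34020 W m⁻².
From L = 4πd²S, d = √(2.76×10^27/(4π·34020)) = 8.035×10^10 m = 0.5371 AU.

0.537 AU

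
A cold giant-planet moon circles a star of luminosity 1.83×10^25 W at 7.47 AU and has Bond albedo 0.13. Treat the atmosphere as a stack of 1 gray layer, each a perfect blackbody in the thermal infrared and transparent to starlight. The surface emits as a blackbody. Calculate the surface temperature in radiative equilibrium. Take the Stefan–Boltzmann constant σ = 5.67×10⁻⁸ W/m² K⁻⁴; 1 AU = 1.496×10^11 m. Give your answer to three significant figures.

d = 7.47 × 1.496×10^11 m = 1.118×10^12 m.
S = L/(4πd²) = 1.166 W/m².
The effective emission temperature is T_e = [S(1−α)/(4σ)]^¼ = 45.99 K.
With N = 1 opaque layers, T_s = (N+1)^(1/4)·T_e = 2^(1/4)·45.99 = 54.69 K.

54.7 kelvin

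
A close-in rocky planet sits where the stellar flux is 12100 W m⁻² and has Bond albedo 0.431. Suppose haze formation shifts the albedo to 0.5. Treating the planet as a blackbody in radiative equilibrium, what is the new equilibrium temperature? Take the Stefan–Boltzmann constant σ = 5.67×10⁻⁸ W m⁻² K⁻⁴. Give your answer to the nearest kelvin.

404 K

With the new albedo, S(1−α₂)/4 = 1512 W m⁻², so T₂ = 404.1 K.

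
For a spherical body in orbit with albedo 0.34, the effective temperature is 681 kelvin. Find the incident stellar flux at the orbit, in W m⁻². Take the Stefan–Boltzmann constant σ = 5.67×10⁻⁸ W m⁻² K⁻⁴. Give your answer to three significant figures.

From S(1−α)/4 = σT⁴: S = 4σT⁴/(1−α).
σT⁴ = 5.67×10⁻⁸·(681)⁴ = 12190 W m⁻².
S = 4·12190/0.66 = 73910 W m⁻².

73900 W m⁻²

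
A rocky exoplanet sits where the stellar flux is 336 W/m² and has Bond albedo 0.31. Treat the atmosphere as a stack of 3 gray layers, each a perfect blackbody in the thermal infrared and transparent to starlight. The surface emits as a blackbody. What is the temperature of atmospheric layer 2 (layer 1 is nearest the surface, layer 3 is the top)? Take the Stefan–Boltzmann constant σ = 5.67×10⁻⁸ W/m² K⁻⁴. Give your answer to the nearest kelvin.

213 K

OLR = S(1−α)/4 = 57.96 W/m²; the top layer radiates at T_e = 178.8 K.
In the N-layer model, layer k (counted from the surface) has T_k = (N+1−k)^(1/4)·T_e.
With k = 2: T_2 = (3+1−2)^¼·178.8 K = 212.6 K.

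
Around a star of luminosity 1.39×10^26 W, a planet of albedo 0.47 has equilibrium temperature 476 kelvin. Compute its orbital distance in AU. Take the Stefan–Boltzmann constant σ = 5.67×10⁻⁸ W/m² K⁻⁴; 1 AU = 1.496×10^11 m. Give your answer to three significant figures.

0.150 AU

The flux needed for this T is 4σT⁴/(1−0.47) = 21970 W/m².
Then d = [L/(4πS)]^(1/2) = 2.244×10^10 m, i.e. 0.1500 AU.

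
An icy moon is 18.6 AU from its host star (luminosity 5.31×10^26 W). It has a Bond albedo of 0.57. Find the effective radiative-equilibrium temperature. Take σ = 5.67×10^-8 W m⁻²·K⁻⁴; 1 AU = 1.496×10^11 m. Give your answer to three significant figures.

56.7 K

Orbital distance: d = 18.6 AU = 2.783×10^12 m.
Spreading L over a sphere of radius d: S = 5.31×10^26/(4π·2.78×10^12²) = 5.458 W m⁻².
The planet absorbs (1−α)S over its disc πR² and re-emits over 4πR², so the mean absorbed flux is (1−0.57)·5.458/4 = 0.5867 W m⁻².
Balancing against σT⁴: T = (0.5867/5.67×10⁻⁸)^(1/4) = 56.72 K.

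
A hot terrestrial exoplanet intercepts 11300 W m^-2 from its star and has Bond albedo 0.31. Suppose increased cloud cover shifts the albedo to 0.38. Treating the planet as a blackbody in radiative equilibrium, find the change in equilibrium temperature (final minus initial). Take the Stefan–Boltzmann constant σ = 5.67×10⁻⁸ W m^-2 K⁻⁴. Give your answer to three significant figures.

-11.4 kelvin

Before: T₁ = [11300·0.69/(4σ)]^(1/4) = 430.6 K.
After:  T₂ = [11300·0.62/(4σ)]^(1/4) = 419.2 K.
Change: 419.2 − 430.6 = -11.36 K.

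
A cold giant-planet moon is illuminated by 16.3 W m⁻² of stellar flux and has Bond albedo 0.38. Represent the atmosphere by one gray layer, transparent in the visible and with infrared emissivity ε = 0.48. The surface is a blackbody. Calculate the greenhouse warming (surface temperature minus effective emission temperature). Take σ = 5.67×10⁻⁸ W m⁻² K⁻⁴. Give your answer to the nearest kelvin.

Effective emission temperature (TOA balance): σT_e⁴ = S(1−α)/4 = 2.526 W m⁻² → T_e = 81.70 K.
The surface balance (absorbed SW + ε·downward IR = σT_s⁴) with T_a⁴ = T_s⁴/2 reduces to T_s = T_e·[2/(2−ε)]^¼ = 87.50 K.
The atmosphere warms the surface by 5.802 K.

6 kelvin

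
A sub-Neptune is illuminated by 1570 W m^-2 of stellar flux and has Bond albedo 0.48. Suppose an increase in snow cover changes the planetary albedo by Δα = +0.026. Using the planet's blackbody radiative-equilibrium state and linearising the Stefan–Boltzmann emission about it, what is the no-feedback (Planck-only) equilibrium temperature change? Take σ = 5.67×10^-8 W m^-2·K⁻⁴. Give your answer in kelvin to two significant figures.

-3.1 kelvin

Reference equilibrium: T_e = [S(1−α)/(4σ)]^(1/4) = 244.9 K.
TOA radiative forcing: ΔF = −S·Δα/4 = −1570·(+0.026)/4 = -10.21 W m^-2.
Planck response: λ_P = 4σT_e³ = 4·5.67×10⁻⁸·(244.9)³ = 3.333 W m^-2/K.
Hence the no-feedback warming is ΔF/(4σT_e³) = -3.06 K.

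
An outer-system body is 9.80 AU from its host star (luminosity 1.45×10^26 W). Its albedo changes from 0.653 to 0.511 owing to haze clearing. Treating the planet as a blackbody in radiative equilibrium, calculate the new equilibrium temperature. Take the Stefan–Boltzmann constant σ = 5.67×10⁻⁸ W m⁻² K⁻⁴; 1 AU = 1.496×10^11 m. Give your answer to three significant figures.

Orbital distance: d = 9.80 AU = 1.466×10^12 m.
Flux at the orbit: S = L/(4πd²) = 1.45×10^26/(4π·(1.47×10^12)²) = 5.368 W m⁻².
New equilibrium: T₂ = [(1−0.511)·5.368/(4σ)]^(1/4) = 58.33 K.

58.3 K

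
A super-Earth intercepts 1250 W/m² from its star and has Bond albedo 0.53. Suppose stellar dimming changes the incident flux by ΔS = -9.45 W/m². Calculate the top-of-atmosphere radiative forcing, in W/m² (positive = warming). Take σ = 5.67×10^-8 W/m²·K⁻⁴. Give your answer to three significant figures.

-1.11 W/m²

ΔF = Δ[S(1−α)]/4 = (1−0.53)·-9.45/4 = -1.110 W/m².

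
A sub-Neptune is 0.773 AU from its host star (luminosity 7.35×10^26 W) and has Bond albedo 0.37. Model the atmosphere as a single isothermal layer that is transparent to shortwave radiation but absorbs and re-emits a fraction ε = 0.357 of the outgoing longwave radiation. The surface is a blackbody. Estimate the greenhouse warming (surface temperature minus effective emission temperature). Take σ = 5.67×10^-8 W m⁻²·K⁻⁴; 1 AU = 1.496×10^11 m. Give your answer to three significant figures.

d = 0.773 × 1.496×10^11 m = 1.156×10^11 m.
S = L/(4πd²) = 4374 W m⁻².
At the top of the atmosphere, σT_e⁴ = S(1−α)/4 = 688.9 W m⁻², giving T_e = 332.0 K.
The surface balance (absorbed SW + ε·downward IR = σT_s⁴) with T_a⁴ = T_s⁴/2 reduces to T_s = T_e·[2/(2−ε)]^¼ = 348.7 K.
T_s − T_e = 348.7 − 332.0 = 16.73 K.

16.7 K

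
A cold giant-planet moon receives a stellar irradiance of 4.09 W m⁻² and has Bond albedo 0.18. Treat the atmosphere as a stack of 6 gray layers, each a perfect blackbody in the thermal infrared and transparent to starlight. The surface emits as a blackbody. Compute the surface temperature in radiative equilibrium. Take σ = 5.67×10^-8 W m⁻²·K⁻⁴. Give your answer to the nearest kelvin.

101 K

OLR = S(1−α)/4 = 0.8385 W m⁻²; the top layer radiates at T_e = 62.01 K.
Layer-by-layer balance gives σT_s⁴ = (N+1)σT_e⁴, so T_s = 7^¼·62.01 = 100.9 K.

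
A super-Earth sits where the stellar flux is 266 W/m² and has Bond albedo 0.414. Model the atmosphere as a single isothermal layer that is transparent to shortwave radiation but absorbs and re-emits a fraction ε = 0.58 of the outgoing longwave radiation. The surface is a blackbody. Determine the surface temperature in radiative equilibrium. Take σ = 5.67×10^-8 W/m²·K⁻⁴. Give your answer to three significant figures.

At the top of the atmosphere, σT_e⁴ = S(1−α)/4 = 38.97 W/m², giving T_e = 161.9 K.
The surface balance (absorbed SW + ε·downward IR = σT_s⁴) with T_a⁴ = T_s⁴/2 reduces to T_s = T_e·[2/(2−ε)]^¼ = 176.4 K.

176 K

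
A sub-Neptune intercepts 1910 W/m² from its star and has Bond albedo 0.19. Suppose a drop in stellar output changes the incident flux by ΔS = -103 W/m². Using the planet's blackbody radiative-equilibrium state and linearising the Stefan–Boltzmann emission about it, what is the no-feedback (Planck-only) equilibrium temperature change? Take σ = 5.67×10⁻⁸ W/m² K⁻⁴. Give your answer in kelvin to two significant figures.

-3.9 K

The baseline emission temperature is T_e = 287.4 K.
ΔF = Δ[S(1−α)]/4 = (1−0.19)·-103/4 = -20.86 W/m².
The Planck feedback parameter is 4σT_e³ = 5.383 W/m²/K.
Hence the no-feedback warming is ΔF/(4σT_e³) = -3.87 K.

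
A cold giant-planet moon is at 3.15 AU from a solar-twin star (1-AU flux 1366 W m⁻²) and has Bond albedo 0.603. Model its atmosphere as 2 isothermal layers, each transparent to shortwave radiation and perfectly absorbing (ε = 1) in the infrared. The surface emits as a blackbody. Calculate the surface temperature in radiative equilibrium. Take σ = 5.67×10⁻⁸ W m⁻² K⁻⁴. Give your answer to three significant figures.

164 K

Irradiance scales as 1/d², so S = 1366 W m⁻² × (1/3.15)² = 137.7 W m⁻².
The effective emission temperature is T_e = [S(1−α)/(4σ)]^¼ = 124.6 K.
For an N-layer opaque stack, T_s⁴ = (N+1)T_e⁴, hence T_s = (3)^(1/4)×124.6 K = 164.0 K.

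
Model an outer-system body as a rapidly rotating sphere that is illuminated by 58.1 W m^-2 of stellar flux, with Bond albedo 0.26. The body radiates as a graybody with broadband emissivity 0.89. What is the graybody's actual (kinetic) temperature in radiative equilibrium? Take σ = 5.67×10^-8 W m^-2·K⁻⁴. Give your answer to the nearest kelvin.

121 kelvin

Absorbed flux (global mean): S(1−α)/4 = 58.10·0.74/4 = 10.75 W m^-2.
Equating to εσT⁴ with ε = 0.89: T = (10.75/0.89σ)^(1/4) = 120.8 K.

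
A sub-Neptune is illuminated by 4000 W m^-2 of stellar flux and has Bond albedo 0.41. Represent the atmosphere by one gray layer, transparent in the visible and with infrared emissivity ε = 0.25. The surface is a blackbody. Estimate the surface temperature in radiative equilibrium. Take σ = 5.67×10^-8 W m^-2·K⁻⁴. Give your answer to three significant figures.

330 K

Effective emission temperature (TOA balance): σT_e⁴ = S(1−α)/4 = 590.0 W m^-2 → T_e = 319.4 K.
Surface balance with a leaky layer gives σT_s⁴ = σT_e⁴·2/(2−ε), so T_s = T_e·[2/(2−0.25)]^(1/4) = 330.2 K.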